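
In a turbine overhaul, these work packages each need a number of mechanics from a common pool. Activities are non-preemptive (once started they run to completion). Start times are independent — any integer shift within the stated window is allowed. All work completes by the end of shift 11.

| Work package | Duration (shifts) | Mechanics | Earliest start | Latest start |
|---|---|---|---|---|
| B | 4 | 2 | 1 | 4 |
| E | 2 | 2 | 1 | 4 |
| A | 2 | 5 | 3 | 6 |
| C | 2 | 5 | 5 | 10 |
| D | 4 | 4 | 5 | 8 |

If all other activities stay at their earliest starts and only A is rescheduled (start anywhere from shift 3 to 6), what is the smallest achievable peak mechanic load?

9

A@3: s1:4  s2:4  s3:7  s4:7  s5:9  s6:9  s7:4  s8:4  s9:0  s10:0  s11:0 → peak 9
A@4: s1:4  s2:4  s3:2  s4:7  s5:14  s6:9  s7:4  s8:4  s9:0  s10:0  s11:0 → peak 14
A@5: s1:4  s2:4  s3:2  s4:2  s5:14  s6:14  s7:4  s8:4  s9:0  s10:0  s11:0 → peak 14
A@6: s1:4  s2:4  s3:2  s4:2  s5:9  s6:14  s7:9  s8:4  s9:0  s10:0  s11:0 → peak 14
Best is A@3, peak 9.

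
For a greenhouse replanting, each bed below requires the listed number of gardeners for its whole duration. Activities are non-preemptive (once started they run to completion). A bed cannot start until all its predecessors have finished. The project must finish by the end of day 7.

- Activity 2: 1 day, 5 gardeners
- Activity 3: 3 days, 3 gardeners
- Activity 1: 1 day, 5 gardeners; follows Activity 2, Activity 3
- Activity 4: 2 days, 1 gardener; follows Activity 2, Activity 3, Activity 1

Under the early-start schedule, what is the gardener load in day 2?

At early start, day 2 has: Activity 3.
Demand: 3 = 3.

3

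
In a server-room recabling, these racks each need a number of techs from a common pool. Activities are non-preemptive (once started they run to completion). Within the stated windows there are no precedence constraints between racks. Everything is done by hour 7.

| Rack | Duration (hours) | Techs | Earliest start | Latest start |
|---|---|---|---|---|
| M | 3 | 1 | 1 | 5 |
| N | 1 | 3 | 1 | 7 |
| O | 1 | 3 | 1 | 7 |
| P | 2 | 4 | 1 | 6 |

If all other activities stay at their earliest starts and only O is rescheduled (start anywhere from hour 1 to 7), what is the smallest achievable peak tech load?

O@1: h1:11  h2:5  h3:1  h4:0  h5:0  h6:0  h7:0 → peak 11
O@2: h1:8  h2:8  h3:1  h4:0  h5:0  h6:0  h7:0 → peak 8
O@3: h1:8  h2:5  h3:4  h4:0  h5:0  h6:0  h7:0 → peak 8
O@4: h1:8  h2:5  h3:1  h4:3  h5:0  h6:0  h7:0 → peak 8
O@5: h1:8  h2:5  h3:1  h4:0  h5:3  h6:0  h7:0 → peak 8
O@6: h1:8  h2:5  h3:1  h4:0  h5:0  h6:3  h7:0 → peak 8
O@7: h1:8  h2:5  h3:1  h4:0  h5:0  h6:0  h7:3 → peak 8
Best is O@2, peak 8.

8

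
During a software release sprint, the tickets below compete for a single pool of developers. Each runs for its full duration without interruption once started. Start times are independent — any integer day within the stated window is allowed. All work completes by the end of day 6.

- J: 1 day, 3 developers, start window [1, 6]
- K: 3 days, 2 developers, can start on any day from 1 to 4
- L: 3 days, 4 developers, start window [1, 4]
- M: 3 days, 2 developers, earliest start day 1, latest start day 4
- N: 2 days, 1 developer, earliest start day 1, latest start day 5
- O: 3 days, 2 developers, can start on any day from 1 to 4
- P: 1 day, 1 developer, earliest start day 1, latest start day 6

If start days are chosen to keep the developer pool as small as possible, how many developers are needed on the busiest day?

Early-start (J@1, K@1, L@1, M@1, N@1, O@1, P@1) gives peak 15: d1:15  d2:11  d3:10  d4:0  d5:0  d6:0.
Shift L→4, N→2, O→2, P→4.
Schedule J@1, K@1, L@4, M@1, N@2, O@2, P@4: d1:7  d2:7  d3:7  d4:7  d5:4  d6:4 — peak 7.

7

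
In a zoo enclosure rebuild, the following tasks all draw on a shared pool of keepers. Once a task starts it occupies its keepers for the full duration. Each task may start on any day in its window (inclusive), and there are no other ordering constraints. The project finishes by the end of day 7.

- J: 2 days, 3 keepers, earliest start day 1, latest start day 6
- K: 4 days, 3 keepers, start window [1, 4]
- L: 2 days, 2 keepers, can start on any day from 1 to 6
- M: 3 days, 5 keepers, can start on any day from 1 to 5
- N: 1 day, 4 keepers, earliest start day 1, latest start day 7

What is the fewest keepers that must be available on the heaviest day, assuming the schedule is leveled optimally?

7

Early-start (J@1, K@1, L@1, M@1, N@1) gives peak 17: d1:17  d2:13  d3:8  d4:3  d5:0  d6:0  d7:0.
Shift L→4, M→5, N→3.
Schedule J@1, K@1, L@4, M@5, N@3: d1:6  d2:6  d3:7  d4:5  d5:7  d6:5  d7:5 — peak 7.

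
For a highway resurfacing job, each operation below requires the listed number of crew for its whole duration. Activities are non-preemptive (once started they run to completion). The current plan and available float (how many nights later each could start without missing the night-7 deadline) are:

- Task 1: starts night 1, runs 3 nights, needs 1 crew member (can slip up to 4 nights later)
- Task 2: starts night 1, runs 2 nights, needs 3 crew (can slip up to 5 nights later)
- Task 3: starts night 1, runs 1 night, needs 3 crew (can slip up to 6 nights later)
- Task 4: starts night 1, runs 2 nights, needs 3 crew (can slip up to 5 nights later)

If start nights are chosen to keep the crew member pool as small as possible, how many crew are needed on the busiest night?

Early-start (Task 1@1, Task 2@1, Task 3@1, Task 4@1) gives peak 10: n1:10  n2:7  n3:1  n4:0  n5:0  n6:0  n7:0.
Shift Task 3→3, Task 4→4.
Schedule Task 1@1, Task 2@1, Task 3@3, Task 4@4: n1:4  n2:4  n3:4  n4:3  n5:3  n6:0  n7:0 — peak 4.

4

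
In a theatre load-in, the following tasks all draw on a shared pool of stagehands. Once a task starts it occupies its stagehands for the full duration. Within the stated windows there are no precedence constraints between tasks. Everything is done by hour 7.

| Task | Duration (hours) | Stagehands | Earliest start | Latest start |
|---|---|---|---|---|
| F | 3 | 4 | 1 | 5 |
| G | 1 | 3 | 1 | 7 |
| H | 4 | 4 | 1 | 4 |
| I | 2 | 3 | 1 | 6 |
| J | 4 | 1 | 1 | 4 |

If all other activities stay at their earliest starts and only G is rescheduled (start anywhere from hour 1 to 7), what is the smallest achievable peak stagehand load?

12

G@1: h1:15  h2:12  h3:9  h4:5  h5:0  h6:0  h7:0 → peak 15
G@2: h1:12  h2:15  h3:9  h4:5  h5:0  h6:0  h7:0 → peak 15
G@3: h1:12  h2:12  h3:12  h4:5  h5:0  h6:0  h7:0 → peak 12
G@4: h1:12  h2:12  h3:9  h4:8  h5:0  h6:0  h7:0 → peak 12
G@5: h1:12  h2:12  h3:9  h4:5  h5:3  h6:0  h7:0 → peak 12
G@6: h1:12  h2:12  h3:9  h4:5  h5:0  h6:3  h7:0 → peak 12
G@7: h1:12  h2:12  h3:9  h4:5  h5:0  h6:0  h7:3 → peak 12
Best is G@3, peak 12.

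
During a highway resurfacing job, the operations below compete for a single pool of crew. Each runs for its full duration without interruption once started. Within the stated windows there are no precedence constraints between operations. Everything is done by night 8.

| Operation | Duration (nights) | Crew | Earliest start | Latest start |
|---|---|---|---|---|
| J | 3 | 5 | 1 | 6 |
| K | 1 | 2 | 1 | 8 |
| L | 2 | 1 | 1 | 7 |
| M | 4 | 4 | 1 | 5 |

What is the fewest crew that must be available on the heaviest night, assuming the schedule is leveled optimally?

Early-start (J@1, K@1, L@1, M@1) gives peak 12: n1:12  n2:10  n3:9  n4:4  n5:0  n6:0  n7:0  n8:0.
Shift K→4, L→4, M→5.
Schedule J@1, K@4, L@4, M@5: n1:5  n2:5  n3:5  n4:3  n5:5  n6:4  n7:4  n8:4 — peak 5.
Total crew member-nights = 35 over 8 nights ⇒ peak ≥ ⌈35/8⌉ = 5, so 5 is optimal.

5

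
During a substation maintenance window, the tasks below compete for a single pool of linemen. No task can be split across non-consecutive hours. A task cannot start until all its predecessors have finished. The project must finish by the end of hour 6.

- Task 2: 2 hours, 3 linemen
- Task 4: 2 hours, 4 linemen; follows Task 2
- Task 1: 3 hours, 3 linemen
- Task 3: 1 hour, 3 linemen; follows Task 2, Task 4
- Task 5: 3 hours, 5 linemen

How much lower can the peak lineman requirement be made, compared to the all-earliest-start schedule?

Early-start peak: h1:11  h2:11  h3:12  h4:4  h5:3  h6:0 ⇒ 12.
Leveled (Task 2@1, Task 4@4, Task 1@3, Task 3@6, Task 5@1): h1:8  h2:8  h3:8  h4:7  h5:7  h6:3 ⇒ 8.
Reduction 12 − 8 = 4.

4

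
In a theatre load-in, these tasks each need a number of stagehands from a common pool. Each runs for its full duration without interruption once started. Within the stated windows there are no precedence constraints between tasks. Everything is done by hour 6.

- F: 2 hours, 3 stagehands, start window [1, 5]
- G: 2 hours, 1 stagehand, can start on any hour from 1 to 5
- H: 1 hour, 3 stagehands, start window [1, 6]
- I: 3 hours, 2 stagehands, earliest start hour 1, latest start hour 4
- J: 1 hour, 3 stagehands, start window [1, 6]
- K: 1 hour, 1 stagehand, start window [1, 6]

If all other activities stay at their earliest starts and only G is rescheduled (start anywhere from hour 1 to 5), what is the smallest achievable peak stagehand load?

G@1: h1:13  h2:6  h3:2  h4:0  h5:0  h6:0 → peak 13
G@2: h1:12  h2:6  h3:3  h4:0  h5:0  h6:0 → peak 12
G@3: h1:12  h2:5  h3:3  h4:1  h5:0  h6:0 → peak 12
G@4: h1:12  h2:5  h3:2  h4:1  h5:1  h6:0 → peak 12
G@5: h1:12  h2:5  h3:2  h4:0  h5:1  h6:1 → peak 12
Best is G@2, peak 12.

12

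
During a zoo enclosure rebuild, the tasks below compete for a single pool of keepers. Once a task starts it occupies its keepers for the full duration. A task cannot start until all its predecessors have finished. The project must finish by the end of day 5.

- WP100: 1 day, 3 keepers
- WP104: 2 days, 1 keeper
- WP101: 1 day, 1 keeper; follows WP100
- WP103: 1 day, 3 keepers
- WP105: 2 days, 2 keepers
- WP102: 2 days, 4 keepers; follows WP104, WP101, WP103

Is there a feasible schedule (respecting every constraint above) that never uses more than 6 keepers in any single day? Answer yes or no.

Schedule WP100@1, WP104@1, WP101@2, WP103@3, WP105@2, WP102@4: d1:4  d2:4  d3:5  d4:4  d5:4 — peak 5 ≤ 6.

yes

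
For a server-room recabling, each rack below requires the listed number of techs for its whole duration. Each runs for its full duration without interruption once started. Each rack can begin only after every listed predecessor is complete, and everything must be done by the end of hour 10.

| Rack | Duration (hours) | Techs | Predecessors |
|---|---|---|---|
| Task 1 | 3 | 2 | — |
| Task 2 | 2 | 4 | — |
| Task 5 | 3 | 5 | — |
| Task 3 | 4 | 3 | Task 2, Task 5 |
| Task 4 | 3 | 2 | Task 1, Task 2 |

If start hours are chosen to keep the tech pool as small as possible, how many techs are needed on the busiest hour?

6

Early-start (Task 1@1, Task 2@1, Task 5@1, Task 3@4, Task 4@4) gives peak 11: h1:11  h2:11  h3:7  h4:5  h5:5  h6:5  h7:3  h8:0  h9:0  h10:0.
Shift Task 5→4, Task 3→7, Task 4→7.
Schedule Task 1@1, Task 2@1, Task 5@4, Task 3@7, Task 4@7: h1:6  h2:6  h3:2  h4:5  h5:5  h6:5  h7:5  h8:5  h9:5  h10:3 — peak 6.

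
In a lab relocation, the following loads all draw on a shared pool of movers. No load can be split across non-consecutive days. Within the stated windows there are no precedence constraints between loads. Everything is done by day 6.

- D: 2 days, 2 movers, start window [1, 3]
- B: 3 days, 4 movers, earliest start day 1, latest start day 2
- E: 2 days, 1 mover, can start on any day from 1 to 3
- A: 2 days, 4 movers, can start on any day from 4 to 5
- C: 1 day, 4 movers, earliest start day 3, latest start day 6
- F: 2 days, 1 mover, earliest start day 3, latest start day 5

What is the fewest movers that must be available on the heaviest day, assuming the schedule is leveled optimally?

Early-start (D@1, B@1, E@1, A@4, C@3, F@3) gives peak 9: d1:7  d2:7  d3:9  d4:5  d5:4  d6:0.
Shift E→3, C→6.
Schedule D@1, B@1, E@3, A@4, C@6, F@3: d1:6  d2:6  d3:6  d4:6  d5:4  d6:4 — peak 6.
Total mover-days = 32 over 6 days ⇒ peak ≥ ⌈32/6⌉ = 6, so 6 is optimal.

6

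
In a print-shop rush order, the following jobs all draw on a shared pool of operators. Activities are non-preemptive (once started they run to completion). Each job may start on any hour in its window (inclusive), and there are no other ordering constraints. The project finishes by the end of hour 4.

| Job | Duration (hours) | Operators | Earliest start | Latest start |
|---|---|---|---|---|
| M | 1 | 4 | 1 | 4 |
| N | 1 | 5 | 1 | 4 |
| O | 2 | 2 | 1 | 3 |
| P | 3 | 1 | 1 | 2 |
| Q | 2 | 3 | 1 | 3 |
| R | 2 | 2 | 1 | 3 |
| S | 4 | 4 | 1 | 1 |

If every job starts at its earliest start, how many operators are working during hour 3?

At early start, hour 3 has: P, S.
Demand: 1 + 4 = 5.

5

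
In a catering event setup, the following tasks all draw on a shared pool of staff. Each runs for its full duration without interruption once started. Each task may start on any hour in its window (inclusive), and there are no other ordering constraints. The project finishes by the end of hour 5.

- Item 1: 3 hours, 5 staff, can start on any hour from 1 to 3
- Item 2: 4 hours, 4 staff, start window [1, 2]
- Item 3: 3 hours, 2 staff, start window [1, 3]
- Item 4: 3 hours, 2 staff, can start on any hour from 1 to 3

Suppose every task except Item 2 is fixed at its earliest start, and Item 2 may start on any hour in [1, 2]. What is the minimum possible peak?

13

Item 2@1: h1:13  h2:13  h3:13  h4:4  h5:0 → peak 13
Item 2@2: h1:9  h2:13  h3:13  h4:4  h5:4 → peak 13
Best is Item 2@1, peak 13.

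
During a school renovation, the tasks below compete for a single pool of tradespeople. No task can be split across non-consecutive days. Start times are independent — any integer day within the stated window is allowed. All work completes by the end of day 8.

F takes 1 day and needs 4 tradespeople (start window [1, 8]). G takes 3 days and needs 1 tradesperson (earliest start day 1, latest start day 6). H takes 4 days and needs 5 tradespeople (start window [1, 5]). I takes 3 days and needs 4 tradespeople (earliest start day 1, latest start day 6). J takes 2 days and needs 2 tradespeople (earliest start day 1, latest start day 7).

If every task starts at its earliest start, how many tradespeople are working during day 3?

At early start, day 3 has: G, H, I.
Demand: 1 + 5 + 4 = 10.

10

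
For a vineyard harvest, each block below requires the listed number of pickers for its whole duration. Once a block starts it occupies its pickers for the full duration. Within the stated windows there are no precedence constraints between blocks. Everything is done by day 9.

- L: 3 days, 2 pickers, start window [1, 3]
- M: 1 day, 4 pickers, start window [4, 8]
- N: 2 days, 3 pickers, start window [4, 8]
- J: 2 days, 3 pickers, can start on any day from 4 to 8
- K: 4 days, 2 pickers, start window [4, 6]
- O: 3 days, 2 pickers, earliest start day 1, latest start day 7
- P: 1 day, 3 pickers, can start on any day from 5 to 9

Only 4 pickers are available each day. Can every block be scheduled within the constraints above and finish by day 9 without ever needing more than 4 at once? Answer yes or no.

Total picker-days = 39; over 9 days the average is 39/9 > 4, so some day must exceed 4.

no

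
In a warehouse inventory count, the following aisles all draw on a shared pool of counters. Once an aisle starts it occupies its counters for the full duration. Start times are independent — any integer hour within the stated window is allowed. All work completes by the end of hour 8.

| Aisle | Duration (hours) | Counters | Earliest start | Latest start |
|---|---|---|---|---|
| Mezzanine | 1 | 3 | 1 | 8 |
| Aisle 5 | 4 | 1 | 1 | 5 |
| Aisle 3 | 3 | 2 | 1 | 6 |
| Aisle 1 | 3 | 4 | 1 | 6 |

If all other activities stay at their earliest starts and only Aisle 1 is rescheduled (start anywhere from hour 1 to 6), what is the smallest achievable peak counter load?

6

Aisle 1@1: h1:10  h2:7  h3:7  h4:1  h5:0  h6:0  h7:0  h8:0 → peak 10
Aisle 1@2: h1:6  h2:7  h3:7  h4:5  h5:0  h6:0  h7:0  h8:0 → peak 7
Aisle 1@3: h1:6  h2:3  h3:7  h4:5  h5:4  h6:0  h7:0  h8:0 → peak 7
Aisle 1@4: h1:6  h2:3  h3:3  h4:5  h5:4  h6:4  h7:0  h8:0 → peak 6
Aisle 1@5: h1:6  h2:3  h3:3  h4:1  h5:4  h6:4  h7:4  h8:0 → peak 6
Aisle 1@6: h1:6  h2:3  h3:3  h4:1  h5:0  h6:4  h7:4  h8:4 → peak 6
Best is Aisle 1@4, peak 6.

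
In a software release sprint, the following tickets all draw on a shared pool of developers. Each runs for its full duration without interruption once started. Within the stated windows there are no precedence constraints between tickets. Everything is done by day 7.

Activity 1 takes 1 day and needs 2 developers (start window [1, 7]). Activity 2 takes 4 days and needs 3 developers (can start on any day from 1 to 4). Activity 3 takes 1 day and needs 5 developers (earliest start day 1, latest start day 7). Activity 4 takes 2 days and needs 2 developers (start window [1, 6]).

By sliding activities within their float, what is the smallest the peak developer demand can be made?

5

Early-start (Activity 1@1, Activity 2@1, Activity 3@1, Activity 4@1) gives peak 12: d1:12  d2:5  d3:3  d4:3  d5:0  d6:0  d7:0.
Shift Activity 3→5, Activity 4→2.
Schedule Activity 1@1, Activity 2@1, Activity 3@5, Activity 4@2: d1:5  d2:5  d3:5  d4:3  d5:5  d6:0  d7:0 — peak 5.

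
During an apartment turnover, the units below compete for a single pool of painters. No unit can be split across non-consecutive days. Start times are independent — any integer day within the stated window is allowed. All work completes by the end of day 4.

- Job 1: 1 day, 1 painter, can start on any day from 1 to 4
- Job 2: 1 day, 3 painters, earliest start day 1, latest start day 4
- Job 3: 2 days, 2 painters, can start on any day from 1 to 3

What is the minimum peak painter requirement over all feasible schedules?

Early-start (Job 1@1, Job 2@1, Job 3@1) gives peak 6: d1:6  d2:2  d3:0  d4:0.
Shift Job 2→2, Job 3→3.
Schedule Job 1@1, Job 2@2, Job 3@3: d1:1  d2:3  d3:2  d4:2 — peak 3.

3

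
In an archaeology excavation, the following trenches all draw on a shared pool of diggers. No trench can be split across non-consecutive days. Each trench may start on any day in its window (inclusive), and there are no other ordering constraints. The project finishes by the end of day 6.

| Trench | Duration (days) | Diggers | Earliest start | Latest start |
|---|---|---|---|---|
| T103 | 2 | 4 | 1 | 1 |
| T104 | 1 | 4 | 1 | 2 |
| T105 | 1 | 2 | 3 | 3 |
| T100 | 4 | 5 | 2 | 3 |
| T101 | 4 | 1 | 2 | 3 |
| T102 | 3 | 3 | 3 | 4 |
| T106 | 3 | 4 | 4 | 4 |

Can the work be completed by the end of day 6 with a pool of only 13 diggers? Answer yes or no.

yes

Schedule T103@1, T104@1, T105@3, T100@2, T101@2, T102@3, T106@4: d1:8  d2:10  d3:11  d4:13  d5:13  d6:4 — peak 13 ≤ 13.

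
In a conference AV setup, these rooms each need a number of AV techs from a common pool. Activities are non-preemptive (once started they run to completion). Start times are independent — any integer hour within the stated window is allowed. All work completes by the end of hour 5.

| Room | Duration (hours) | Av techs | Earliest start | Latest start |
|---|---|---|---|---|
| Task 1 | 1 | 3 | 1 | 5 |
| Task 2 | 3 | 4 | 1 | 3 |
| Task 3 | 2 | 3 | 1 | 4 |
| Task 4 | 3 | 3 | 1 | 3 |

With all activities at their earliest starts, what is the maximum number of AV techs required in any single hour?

13

Early-start schedule: Task 1@1, Task 2@1, Task 3@1, Task 4@1.
Load per hour: hour 1: 13, hour 2: 10, hour 3: 7, hour 4: 0, hour 5: 0.
Peak is 13.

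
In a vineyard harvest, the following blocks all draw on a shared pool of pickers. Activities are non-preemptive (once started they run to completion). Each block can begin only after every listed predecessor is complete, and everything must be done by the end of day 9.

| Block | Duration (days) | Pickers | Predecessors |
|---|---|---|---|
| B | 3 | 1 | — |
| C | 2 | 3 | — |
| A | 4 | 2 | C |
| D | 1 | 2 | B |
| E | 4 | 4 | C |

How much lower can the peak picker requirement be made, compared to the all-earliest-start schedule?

2

Early-start peak: d1:4  d2:4  d3:7  d4:8  d5:6  d6:6  d7:0  d8:0  d9:0 ⇒ 8.
Leveled (B@1, C@1, A@3, D@4, E@5): d1:4  d2:4  d3:3  d4:4  d5:6  d6:6  d7:4  d8:4  d9:0 ⇒ 6.
Reduction 8 − 6 = 2.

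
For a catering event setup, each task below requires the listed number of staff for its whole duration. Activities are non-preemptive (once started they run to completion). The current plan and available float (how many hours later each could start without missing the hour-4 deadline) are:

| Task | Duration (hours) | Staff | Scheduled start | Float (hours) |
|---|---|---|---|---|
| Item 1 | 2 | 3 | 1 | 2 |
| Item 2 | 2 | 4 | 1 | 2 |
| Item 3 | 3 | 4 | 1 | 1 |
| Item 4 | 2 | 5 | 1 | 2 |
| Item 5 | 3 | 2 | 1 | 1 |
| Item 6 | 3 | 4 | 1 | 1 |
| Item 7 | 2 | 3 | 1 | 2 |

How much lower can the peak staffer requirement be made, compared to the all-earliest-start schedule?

Early-start peak: h1:25  h2:25  h3:10  h4:0 ⇒ 25.
Leveled (Item 1@1, Item 2@1, Item 3@1, Item 4@3, Item 5@1, Item 6@1, Item 7@3): h1:17  h2:17  h3:18  h4:8 ⇒ 18.
Reduction 25 − 18 = 7.

7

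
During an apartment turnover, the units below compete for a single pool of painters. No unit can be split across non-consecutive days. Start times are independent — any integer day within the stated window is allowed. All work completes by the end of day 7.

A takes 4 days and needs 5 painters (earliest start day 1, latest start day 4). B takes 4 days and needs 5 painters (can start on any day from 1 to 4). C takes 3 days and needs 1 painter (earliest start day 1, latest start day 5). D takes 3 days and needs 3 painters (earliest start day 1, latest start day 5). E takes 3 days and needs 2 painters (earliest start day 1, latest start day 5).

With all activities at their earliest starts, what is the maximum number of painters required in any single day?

16

Early-start schedule: A@1, B@1, C@1, D@1, E@1.
Load per day: day 1: 16, day 2: 16, day 3: 16, day 4: 10, day 5: 0, day 6: 0, day 7: 0.
Peak is 16.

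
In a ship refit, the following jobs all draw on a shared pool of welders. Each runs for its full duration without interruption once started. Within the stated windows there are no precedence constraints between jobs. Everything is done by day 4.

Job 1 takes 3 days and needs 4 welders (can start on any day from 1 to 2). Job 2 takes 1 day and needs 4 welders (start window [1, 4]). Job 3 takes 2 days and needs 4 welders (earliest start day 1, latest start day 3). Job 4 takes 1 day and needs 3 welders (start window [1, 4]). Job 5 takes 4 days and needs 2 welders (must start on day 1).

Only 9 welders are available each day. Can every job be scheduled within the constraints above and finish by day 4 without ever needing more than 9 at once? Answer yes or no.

The minimum achievable peak is 10; 9 < 10, so no feasible schedule stays within the cap.

no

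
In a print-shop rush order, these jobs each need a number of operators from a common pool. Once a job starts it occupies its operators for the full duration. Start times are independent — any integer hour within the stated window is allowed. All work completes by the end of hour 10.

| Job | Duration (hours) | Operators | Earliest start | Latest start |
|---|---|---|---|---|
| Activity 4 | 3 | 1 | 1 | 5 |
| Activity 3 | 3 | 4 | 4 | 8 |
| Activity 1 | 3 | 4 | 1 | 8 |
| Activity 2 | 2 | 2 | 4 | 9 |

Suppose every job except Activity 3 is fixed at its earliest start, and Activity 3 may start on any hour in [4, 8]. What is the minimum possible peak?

Activity 3@4: h1:5  h2:5  h3:5  h4:6  h5:6  h6:4  h7:0  h8:0  h9:0  h10:0 → peak 6
Activity 3@5: h1:5  h2:5  h3:5  h4:2  h5:6  h6:4  h7:4  h8:0  h9:0  h10:0 → peak 6
Activity 3@6: h1:5  h2:5  h3:5  h4:2  h5:2  h6:4  h7:4  h8:4  h9:0  h10:0 → peak 5
Activity 3@7: h1:5  h2:5  h3:5  h4:2  h5:2  h6:0  h7:4  h8:4  h9:4  h10:0 → peak 5
Activity 3@8: h1:5  h2:5  h3:5  h4:2  h5:2  h6:0  h7:0  h8:4  h9:4  h10:4 → peak 5
Best is Activity 3@6, peak 5.

5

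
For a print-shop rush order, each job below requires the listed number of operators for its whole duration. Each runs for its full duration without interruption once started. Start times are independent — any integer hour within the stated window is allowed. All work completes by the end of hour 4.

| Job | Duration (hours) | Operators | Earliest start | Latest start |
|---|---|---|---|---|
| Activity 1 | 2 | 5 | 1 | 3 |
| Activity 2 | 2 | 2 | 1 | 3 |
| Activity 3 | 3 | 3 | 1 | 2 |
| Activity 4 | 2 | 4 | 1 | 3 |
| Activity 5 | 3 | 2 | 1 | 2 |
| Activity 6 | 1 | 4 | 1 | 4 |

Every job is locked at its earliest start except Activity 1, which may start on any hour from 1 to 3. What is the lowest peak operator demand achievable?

Activity 1@1: h1:20  h2:16  h3:5  h4:0 → peak 20
Activity 1@2: h1:15  h2:16  h3:10  h4:0 → peak 16
Activity 1@3: h1:15  h2:11  h3:10  h4:5 → peak 15
Best is Activity 1@3, peak 15.

15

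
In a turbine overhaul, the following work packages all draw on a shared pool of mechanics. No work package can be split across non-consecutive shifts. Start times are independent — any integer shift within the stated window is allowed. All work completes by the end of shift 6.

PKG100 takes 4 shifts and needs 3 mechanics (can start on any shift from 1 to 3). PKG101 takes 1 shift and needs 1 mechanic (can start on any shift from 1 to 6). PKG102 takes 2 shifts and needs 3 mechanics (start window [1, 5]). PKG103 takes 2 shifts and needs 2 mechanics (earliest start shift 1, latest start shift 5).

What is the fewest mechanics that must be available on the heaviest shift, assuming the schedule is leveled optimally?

5

Early-start (PKG100@1, PKG101@1, PKG102@1, PKG103@1) gives peak 9: s1:9  s2:8  s3:3  s4:3  s5:0  s6:0.
Shift PKG102→5, PKG103→2.
Schedule PKG100@1, PKG101@1, PKG102@5, PKG103@2: s1:4  s2:5  s3:5  s4:3  s5:3  s6:3 — peak 5.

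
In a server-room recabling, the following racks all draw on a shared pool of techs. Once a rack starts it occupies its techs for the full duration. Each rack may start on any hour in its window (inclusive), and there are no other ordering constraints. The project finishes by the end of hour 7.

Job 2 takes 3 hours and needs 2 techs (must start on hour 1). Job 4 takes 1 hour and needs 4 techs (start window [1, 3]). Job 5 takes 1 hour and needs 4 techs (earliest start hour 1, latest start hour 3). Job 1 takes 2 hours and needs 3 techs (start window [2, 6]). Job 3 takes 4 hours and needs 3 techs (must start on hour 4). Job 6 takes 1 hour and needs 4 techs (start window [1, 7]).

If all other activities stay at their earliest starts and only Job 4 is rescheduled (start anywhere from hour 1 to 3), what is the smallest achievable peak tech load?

10

Job 4@1: h1:14  h2:5  h3:5  h4:3  h5:3  h6:3  h7:3 → peak 14
Job 4@2: h1:10  h2:9  h3:5  h4:3  h5:3  h6:3  h7:3 → peak 10
Job 4@3: h1:10  h2:5  h3:9  h4:3  h5:3  h6:3  h7:3 → peak 10
Best is Job 4@2, peak 10.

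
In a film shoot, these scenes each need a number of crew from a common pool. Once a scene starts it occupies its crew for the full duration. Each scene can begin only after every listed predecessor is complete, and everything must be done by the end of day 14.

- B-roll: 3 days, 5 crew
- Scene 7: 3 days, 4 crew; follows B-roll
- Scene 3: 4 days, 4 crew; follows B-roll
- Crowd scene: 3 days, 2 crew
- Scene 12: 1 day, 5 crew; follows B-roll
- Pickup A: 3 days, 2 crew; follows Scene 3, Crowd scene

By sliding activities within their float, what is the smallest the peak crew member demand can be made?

Early-start (B-roll@1, Scene 7@4, Scene 3@4, Crowd scene@1, Scene 12@4, Pickup A@8) gives peak 13: d1:7  d2:7  d3:7  d4:13  d5:8  d6:8  d7:4  d8:2  d9:2  d10:2  d11:0  d12:0  d13:0  d14:0.
Shift Scene 3→7, Crowd scene→4, Scene 12→11, Pickup A→12.
Schedule B-roll@1, Scene 7@4, Scene 3@7, Crowd scene@4, Scene 12@11, Pickup A@12: d1:5  d2:5  d3:5  d4:6  d5:6  d6:6  d7:4  d8:4  d9:4  d10:4  d11:5  d12:2  d13:2  d14:2 — peak 6.

6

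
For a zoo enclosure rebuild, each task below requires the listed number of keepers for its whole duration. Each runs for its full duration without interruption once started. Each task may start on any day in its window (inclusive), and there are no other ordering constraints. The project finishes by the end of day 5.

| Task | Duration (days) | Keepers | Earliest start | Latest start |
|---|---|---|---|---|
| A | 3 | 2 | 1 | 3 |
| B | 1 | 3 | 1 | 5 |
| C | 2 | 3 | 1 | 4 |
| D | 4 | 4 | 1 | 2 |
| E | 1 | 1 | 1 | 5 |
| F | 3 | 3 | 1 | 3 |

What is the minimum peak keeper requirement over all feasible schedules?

9

Early-start (A@1, B@1, C@1, D@1, E@1, F@1) gives peak 16: d1:16  d2:12  d3:9  d4:4  d5:0.
Shift D→2, F→3.
Schedule A@1, B@1, C@1, D@2, E@1, F@3: d1:9  d2:9  d3:9  d4:7  d5:7 — peak 9.
Total keeper-days = 41 over 5 days ⇒ peak ≥ ⌈41/5⌉ = 9, so 9 is optimal.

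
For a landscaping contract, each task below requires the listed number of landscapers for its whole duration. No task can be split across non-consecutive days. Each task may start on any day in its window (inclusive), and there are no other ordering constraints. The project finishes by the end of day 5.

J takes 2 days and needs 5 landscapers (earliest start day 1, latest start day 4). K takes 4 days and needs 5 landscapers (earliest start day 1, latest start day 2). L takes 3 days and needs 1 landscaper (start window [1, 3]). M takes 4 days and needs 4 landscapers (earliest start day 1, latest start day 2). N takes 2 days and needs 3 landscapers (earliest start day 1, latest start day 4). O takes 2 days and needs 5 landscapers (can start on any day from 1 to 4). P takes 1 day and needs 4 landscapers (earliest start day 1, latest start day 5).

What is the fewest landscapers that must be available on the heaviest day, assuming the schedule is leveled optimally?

Early-start (J@1, K@1, L@1, M@1, N@1, O@1, P@1) gives peak 27: d1:27  d2:23  d3:10  d4:9  d5:0.
Shift N→3, O→4, P→3.
Schedule J@1, K@1, L@1, M@1, N@3, O@4, P@3: d1:15  d2:15  d3:17  d4:17  d5:5 — peak 17.

17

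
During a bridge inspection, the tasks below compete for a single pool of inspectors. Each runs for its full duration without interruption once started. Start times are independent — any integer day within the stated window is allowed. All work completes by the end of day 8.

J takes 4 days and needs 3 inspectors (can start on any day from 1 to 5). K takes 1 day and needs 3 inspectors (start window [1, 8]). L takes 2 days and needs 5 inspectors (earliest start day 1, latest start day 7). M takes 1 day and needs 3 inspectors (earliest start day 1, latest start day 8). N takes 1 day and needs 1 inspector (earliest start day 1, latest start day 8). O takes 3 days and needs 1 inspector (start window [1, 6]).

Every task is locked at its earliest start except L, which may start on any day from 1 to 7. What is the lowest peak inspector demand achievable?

11

L@1: d1:16  d2:9  d3:4  d4:3  d5:0  d6:0  d7:0  d8:0 → peak 16
L@2: d1:11  d2:9  d3:9  d4:3  d5:0  d6:0  d7:0  d8:0 → peak 11
L@3: d1:11  d2:4  d3:9  d4:8  d5:0  d6:0  d7:0  d8:0 → peak 11
L@4: d1:11  d2:4  d3:4  d4:8  d5:5  d6:0  d7:0  d8:0 → peak 11
L@5: d1:11  d2:4  d3:4  d4:3  d5:5  d6:5  d7:0  d8:0 → peak 11
L@6: d1:11  d2:4  d3:4  d4:3  d5:0  d6:5  d7:5  d8:0 → peak 11
L@7: d1:11  d2:4  d3:4  d4:3  d5:0  d6:0  d7:5  d8:5 → peak 11
Best is L@2, peak 11.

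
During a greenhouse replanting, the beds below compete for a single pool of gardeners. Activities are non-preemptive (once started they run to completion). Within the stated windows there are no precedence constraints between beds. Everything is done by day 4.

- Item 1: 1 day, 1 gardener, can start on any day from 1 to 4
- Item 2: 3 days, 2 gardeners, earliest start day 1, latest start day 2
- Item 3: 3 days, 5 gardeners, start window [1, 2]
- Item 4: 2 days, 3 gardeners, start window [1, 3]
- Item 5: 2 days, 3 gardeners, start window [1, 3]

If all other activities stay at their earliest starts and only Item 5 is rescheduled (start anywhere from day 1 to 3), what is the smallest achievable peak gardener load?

Item 5@1: d1:14  d2:13  d3:7  d4:0 → peak 14
Item 5@2: d1:11  d2:13  d3:10  d4:0 → peak 13
Item 5@3: d1:11  d2:10  d3:10  d4:3 → peak 11
Best is Item 5@3, peak 11.

11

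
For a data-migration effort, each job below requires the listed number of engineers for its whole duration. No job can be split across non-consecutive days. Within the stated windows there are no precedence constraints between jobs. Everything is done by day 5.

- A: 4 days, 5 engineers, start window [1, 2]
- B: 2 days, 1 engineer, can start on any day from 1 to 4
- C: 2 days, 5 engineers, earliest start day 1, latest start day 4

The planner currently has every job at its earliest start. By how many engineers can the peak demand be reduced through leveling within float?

Early-start peak: d1:11  d2:11  d3:5  d4:5  d5:0 ⇒ 11.
Leveled (A@1, B@1, C@3): d1:6  d2:6  d3:10  d4:10  d5:0 ⇒ 10.
Reduction 11 − 10 = 1.

1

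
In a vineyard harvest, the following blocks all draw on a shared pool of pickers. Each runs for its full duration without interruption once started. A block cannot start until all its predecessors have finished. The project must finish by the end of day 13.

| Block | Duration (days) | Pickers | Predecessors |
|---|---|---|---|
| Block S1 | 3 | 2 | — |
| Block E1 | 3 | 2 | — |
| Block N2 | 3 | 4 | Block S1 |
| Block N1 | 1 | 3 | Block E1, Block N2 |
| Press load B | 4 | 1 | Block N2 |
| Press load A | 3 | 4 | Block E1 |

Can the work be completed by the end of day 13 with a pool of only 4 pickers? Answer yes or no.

yes

Schedule Block S1@1, Block E1@1, Block N2@4, Block N1@7, Press load B@7, Press load A@11: d1:4  d2:4  d3:4  d4:4  d5:4  d6:4  d7:4  d8:1  d9:1  d10:1  d11:4  d12:4  d13:4 — peak 4 ≤ 4.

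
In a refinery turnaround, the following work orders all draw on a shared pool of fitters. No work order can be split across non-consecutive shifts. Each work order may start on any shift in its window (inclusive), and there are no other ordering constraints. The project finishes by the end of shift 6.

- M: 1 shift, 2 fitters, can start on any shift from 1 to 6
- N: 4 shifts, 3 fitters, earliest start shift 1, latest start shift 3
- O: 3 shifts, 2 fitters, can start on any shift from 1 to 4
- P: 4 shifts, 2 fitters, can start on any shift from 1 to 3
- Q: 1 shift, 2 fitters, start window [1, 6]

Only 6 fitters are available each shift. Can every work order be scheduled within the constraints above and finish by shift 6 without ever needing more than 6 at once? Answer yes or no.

no

The minimum achievable peak is 7; 6 < 7, so no feasible schedule stays within the cap.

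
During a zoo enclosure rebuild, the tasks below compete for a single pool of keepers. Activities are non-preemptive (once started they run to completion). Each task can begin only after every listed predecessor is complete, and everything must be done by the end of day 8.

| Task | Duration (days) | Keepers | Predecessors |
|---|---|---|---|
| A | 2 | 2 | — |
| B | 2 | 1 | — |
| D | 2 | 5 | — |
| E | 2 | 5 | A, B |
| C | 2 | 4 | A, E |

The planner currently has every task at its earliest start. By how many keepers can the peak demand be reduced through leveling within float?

3

Early-start peak: d1:8  d2:8  d3:5  d4:5  d5:4  d6:4  d7:0  d8:0 ⇒ 8.
Leveled (A@1, B@1, D@3, E@5, C@7): d1:3  d2:3  d3:5  d4:5  d5:5  d6:5  d7:4  d8:4 ⇒ 5.
Reduction 8 − 5 = 3.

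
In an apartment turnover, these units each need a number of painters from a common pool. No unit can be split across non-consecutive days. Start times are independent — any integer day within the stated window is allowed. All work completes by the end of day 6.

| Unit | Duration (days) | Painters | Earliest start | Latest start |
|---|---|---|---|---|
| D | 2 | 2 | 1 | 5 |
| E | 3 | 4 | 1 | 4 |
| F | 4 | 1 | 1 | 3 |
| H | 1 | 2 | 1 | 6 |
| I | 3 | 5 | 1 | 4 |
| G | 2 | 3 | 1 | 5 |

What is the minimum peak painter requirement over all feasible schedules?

Early-start (D@1, E@1, F@1, H@1, I@1, G@1) gives peak 17: d1:17  d2:15  d3:10  d4:1  d5:0  d6:0.
Shift H→3, I→4, G→5.
Schedule D@1, E@1, F@1, H@3, I@4, G@5: d1:7  d2:7  d3:7  d4:6  d5:8  d6:8 — peak 8.
Total painter-days = 43 over 6 days ⇒ peak ≥ ⌈43/6⌉ = 8, so 8 is optimal.

8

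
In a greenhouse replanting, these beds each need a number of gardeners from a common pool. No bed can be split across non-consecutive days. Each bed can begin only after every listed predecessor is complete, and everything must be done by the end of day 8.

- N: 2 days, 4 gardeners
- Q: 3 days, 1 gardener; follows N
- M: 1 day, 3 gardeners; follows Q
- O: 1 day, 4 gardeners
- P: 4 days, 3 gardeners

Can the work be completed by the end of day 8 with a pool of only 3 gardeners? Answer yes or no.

Total gardener-days = 30; over 8 days the average is 30/8 > 3, so some day must exceed 3.

no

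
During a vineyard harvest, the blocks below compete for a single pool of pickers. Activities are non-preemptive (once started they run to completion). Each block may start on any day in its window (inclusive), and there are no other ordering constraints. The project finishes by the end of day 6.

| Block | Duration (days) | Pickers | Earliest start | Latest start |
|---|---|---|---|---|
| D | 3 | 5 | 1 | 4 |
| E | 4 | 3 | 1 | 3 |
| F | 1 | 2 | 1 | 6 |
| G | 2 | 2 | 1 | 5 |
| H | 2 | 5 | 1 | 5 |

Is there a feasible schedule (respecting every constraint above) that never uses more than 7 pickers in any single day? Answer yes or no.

Total picker-days = 43; over 6 days the average is 43/6 > 7, so some day must exceed 7.

no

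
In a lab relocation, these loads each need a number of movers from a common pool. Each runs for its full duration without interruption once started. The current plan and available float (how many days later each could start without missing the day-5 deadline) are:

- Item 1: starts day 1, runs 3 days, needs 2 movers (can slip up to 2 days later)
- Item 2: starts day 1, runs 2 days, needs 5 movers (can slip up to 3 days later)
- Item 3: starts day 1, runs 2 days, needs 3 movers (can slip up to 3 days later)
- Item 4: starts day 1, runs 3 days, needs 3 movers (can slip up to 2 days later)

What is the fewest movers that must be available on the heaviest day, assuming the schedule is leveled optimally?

Early-start (Item 1@1, Item 2@1, Item 3@1, Item 4@1) gives peak 13: d1:13  d2:13  d3:5  d4:0  d5:0.
Shift Item 3→4, Item 4→3.
Schedule Item 1@1, Item 2@1, Item 3@4, Item 4@3: d1:7  d2:7  d3:5  d4:6  d5:6 — peak 7.
Total mover-days = 31 over 5 days ⇒ peak ≥ ⌈31/5⌉ = 7, so 7 is optimal.

7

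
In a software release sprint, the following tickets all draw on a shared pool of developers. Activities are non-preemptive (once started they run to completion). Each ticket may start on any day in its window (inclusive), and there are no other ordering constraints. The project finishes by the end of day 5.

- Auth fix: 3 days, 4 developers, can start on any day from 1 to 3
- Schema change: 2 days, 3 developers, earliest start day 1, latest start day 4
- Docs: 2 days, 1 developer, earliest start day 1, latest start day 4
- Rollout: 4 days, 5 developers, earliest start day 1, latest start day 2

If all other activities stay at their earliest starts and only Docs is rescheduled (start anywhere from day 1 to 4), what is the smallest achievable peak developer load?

Docs@1: d1:13  d2:13  d3:9  d4:5  d5:0 → peak 13
Docs@2: d1:12  d2:13  d3:10  d4:5  d5:0 → peak 13
Docs@3: d1:12  d2:12  d3:10  d4:6  d5:0 → peak 12
Docs@4: d1:12  d2:12  d3:9  d4:6  d5:1 → peak 12
Best is Docs@3, peak 12.

12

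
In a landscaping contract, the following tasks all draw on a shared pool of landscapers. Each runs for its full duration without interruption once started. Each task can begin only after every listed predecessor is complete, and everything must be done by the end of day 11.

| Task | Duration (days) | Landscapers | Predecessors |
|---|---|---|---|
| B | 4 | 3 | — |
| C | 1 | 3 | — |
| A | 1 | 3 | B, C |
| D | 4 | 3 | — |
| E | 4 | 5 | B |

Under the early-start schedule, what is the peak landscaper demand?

9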